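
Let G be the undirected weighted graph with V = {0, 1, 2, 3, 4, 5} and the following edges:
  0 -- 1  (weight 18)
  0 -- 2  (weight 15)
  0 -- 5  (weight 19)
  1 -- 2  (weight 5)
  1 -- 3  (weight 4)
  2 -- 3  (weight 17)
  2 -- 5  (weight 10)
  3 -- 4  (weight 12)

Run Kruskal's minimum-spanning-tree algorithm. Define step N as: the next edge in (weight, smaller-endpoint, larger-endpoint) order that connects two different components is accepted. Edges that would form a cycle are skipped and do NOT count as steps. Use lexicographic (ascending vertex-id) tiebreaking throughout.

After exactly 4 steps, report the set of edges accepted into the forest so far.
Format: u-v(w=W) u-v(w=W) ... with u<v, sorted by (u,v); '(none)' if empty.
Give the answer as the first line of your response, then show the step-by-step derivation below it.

1-2(w=5) 1-3(w=4) 2-5(w=10) 3-4(w=12)

step 1: add edge 1-3 (w=4); MST = {1-3(w=4)}
step 2: add edge 1-2 (w=5); MST = {1-2(w=5) 1-3(w=4)}
step 3: add edge 2-5 (w=10); MST = {1-2(w=5) 1-3(w=4) 2-5(w=10)}
step 4: add edge 3-4 (w=12); MST = {1-2(w=5) 1-3(w=4) 2-5(w=10) 3-4(w=12)}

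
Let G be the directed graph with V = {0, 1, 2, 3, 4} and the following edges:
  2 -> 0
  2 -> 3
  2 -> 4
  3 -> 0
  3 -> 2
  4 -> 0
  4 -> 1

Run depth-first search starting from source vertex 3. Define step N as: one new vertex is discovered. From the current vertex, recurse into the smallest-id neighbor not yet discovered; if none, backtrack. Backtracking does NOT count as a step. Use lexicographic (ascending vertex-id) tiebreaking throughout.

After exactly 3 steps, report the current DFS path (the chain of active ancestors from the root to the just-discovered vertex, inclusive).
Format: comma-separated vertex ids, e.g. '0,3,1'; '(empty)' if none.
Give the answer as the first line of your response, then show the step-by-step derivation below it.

3,2

step 1: discover 3; path=3; order=3
step 2: discover 0; path=3>0; order=3,0
step 3: discover 2; path=3>2; order=3,0,2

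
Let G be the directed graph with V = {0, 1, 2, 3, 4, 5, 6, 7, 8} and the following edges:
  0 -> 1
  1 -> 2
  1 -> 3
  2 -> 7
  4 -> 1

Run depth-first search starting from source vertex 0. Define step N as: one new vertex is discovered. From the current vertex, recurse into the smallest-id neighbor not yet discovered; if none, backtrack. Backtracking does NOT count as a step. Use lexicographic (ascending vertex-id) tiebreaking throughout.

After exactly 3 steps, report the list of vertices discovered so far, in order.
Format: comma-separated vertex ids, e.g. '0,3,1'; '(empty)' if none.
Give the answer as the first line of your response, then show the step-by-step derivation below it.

0,1,2

step 1: discover 0; path=0; order=0
step 2: discover 1; path=0>1; order=0,1
step 3: discover 2; path=0>1>2; order=0,1,2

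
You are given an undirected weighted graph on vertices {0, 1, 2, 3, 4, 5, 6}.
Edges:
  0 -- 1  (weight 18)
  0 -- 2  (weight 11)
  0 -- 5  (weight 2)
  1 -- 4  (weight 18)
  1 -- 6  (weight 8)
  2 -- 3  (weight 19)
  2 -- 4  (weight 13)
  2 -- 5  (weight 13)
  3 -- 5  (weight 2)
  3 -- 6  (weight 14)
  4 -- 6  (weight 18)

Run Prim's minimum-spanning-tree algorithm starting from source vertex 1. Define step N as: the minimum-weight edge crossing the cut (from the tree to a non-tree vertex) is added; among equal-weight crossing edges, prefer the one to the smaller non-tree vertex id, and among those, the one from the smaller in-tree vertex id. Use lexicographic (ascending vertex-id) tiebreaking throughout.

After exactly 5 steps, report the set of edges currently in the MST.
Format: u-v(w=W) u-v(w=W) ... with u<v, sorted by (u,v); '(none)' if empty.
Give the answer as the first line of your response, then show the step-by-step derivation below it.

0-2(w=11) 0-5(w=2) 1-6(w=8) 3-5(w=2) 3-6(w=14)

step 1: add edge 1-6 (w=8); MST = {1-6(w=8)}
step 2: add edge 3-6 (w=14); MST = {1-6(w=8) 3-6(w=14)}
step 3: add edge 3-5 (w=2); MST = {1-6(w=8) 3-5(w=2) 3-6(w=14)}
step 4: add edge 0-5 (w=2); MST = {0-5(w=2) 1-6(w=8) 3-5(w=2) 3-6(w=14)}
step 5: add edge 0-2 (w=11); MST = {0-2(w=11) 0-5(w=2) 1-6(w=8) 3-5(w=2) 3-6(w=14)}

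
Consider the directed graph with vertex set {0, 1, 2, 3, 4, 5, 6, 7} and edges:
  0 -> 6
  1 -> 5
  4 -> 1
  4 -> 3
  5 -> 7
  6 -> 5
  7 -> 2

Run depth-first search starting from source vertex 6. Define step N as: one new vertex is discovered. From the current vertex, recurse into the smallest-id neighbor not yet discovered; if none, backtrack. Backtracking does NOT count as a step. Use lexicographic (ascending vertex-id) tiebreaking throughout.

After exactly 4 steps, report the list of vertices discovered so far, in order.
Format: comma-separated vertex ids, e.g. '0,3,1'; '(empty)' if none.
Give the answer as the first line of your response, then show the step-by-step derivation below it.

6,5,7,2

step 1: discover 6; path=6; order=6
step 2: discover 5; path=6>5; order=6,5
step 3: discover 7; path=6>5>7; order=6,5,7
step 4: discover 2; path=6>5>7>2; order=6,5,7,2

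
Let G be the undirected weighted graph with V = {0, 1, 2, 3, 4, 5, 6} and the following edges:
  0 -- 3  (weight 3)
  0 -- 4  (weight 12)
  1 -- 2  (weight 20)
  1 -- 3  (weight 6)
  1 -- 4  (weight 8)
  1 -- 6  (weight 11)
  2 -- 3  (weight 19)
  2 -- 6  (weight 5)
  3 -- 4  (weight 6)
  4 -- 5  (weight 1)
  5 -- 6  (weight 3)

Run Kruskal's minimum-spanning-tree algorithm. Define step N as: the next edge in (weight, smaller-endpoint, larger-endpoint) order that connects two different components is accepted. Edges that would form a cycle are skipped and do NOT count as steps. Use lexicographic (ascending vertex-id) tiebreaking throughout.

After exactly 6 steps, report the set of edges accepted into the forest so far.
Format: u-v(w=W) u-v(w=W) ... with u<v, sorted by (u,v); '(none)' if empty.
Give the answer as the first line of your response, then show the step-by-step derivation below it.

0-3(w=3) 1-3(w=6) 2-6(w=5) 3-4(w=6) 4-5(w=1) 5-6(w=3)

step 1: add edge 4-5 (w=1); MST = {4-5(w=1)}
step 2: add edge 0-3 (w=3); MST = {0-3(w=3) 4-5(w=1)}
step 3: add edge 5-6 (w=3); MST = {0-3(w=3) 4-5(w=1) 5-6(w=3)}
step 4: add edge 2-6 (w=5); MST = {0-3(w=3) 2-6(w=5) 4-5(w=1) 5-6(w=3)}
step 5: add edge 1-3 (w=6); MST = {0-3(w=3) 1-3(w=6) 2-6(w=5) 4-5(w=1) 5-6(w=3)}
step 6: add edge 3-4 (w=6); MST = {0-3(w=3) 1-3(w=6) 2-6(w=5) 3-4(w=6) 4-5(w=1) 5-6(w=3)}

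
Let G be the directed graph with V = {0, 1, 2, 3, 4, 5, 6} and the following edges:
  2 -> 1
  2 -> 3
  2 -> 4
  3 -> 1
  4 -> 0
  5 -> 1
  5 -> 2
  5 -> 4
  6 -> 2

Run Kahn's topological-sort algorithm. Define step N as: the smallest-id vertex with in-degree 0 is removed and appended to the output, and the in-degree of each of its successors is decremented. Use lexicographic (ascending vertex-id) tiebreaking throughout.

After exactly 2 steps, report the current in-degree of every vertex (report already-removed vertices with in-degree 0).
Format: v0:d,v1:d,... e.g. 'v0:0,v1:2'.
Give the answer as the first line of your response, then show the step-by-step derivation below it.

v0:1,v1:2,v2:0,v3:1,v4:1,v5:0,v6:0

step 1: output 5; order=[5]; indeg=(1,2,1,1,1,0,0)
step 2: output 6; order=[5,6]; indeg=(1,2,0,1,1,0,0)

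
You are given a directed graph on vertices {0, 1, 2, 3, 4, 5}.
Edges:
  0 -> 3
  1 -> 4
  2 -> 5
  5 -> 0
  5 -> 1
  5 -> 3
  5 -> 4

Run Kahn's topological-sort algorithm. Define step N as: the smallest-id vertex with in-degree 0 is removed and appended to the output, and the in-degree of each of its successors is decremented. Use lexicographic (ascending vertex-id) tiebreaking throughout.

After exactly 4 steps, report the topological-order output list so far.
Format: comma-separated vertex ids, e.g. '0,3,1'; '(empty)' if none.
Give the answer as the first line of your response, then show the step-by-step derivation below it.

2,5,0,1

step 1: output 2; order=[2]; indeg=(1,1,0,2,2,0)
step 2: output 5; order=[2,5]; indeg=(0,0,0,1,1,0)
step 3: output 0; order=[2,5,0]; indeg=(0,0,0,0,1,0)
step 4: output 1; order=[2,5,0,1]; indeg=(0,0,0,0,0,0)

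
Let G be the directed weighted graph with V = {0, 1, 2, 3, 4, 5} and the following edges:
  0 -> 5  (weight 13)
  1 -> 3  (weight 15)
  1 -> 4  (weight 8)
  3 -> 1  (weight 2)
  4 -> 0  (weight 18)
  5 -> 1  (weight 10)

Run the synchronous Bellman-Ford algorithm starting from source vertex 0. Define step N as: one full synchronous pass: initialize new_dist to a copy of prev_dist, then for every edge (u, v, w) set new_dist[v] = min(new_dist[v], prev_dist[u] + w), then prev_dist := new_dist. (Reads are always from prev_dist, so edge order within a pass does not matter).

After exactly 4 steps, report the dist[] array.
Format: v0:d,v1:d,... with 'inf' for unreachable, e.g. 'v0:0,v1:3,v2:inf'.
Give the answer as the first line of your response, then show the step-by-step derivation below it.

v0:0,v1:23,v2:inf,v3:38,v4:31,v5:13

step 1: dist = v0:0,v1:inf,v2:inf,v3:inf,v4:inf,v5:13
step 2: dist = v0:0,v1:23,v2:inf,v3:inf,v4:inf,v5:13
step 3: dist = v0:0,v1:23,v2:inf,v3:38,v4:31,v5:13
step 4: dist = v0:0,v1:23,v2:inf,v3:38,v4:31,v5:13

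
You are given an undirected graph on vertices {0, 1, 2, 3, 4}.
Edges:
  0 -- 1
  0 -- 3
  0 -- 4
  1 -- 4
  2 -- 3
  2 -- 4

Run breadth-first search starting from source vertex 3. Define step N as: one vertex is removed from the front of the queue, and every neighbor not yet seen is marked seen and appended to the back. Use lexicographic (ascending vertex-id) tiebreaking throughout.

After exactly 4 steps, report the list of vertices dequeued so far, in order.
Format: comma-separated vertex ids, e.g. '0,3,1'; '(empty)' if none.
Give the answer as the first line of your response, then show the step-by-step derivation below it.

3,0,2,1

step 1: dequeue 3; queue=[0,2]; order=3
step 2: dequeue 0; queue=[2,1,4]; order=3,0
step 3: dequeue 2; queue=[1,4]; order=3,0,2
step 4: dequeue 1; queue=[4]; order=3,0,2,1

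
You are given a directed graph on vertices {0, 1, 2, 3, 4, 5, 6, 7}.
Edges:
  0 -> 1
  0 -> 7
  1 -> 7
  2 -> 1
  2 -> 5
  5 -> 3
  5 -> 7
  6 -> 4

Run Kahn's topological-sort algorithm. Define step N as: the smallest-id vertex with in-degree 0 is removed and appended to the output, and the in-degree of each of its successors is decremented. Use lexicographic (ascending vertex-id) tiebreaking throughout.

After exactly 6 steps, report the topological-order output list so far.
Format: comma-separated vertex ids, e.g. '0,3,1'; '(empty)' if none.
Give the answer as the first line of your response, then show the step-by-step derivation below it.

0,2,1,5,3,6

step 1: output 0; order=[0]; indeg=(0,1,0,1,1,1,0,2)
step 2: output 2; order=[0,2]; indeg=(0,0,0,1,1,0,0,2)
step 3: output 1; order=[0,2,1]; indeg=(0,0,0,1,1,0,0,1)
step 4: output 5; order=[0,2,1,5]; indeg=(0,0,0,0,1,0,0,0)
step 5: output 3; order=[0,2,1,5,3]; indeg=(0,0,0,0,1,0,0,0)
step 6: output 6; order=[0,2,1,5,3,6]; indeg=(0,0,0,0,0,0,0,0)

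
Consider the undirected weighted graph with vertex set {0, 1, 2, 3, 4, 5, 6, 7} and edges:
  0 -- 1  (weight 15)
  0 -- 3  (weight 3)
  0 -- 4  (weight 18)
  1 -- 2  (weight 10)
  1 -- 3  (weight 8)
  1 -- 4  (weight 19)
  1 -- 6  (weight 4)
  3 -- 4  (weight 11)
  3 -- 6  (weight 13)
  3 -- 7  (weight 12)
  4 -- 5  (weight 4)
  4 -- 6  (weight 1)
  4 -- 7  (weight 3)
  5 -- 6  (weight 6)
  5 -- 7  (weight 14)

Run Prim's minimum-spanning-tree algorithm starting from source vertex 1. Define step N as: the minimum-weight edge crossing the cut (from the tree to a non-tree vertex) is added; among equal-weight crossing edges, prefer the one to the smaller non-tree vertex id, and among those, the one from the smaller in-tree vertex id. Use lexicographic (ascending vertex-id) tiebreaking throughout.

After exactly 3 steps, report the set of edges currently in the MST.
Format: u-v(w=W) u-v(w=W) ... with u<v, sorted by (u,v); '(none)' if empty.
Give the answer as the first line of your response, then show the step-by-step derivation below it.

1-6(w=4) 4-6(w=1) 4-7(w=3)

step 1: add edge 1-6 (w=4); MST = {1-6(w=4)}
step 2: add edge 4-6 (w=1); MST = {1-6(w=4) 4-6(w=1)}
step 3: add edge 4-7 (w=3); MST = {1-6(w=4) 4-6(w=1) 4-7(w=3)}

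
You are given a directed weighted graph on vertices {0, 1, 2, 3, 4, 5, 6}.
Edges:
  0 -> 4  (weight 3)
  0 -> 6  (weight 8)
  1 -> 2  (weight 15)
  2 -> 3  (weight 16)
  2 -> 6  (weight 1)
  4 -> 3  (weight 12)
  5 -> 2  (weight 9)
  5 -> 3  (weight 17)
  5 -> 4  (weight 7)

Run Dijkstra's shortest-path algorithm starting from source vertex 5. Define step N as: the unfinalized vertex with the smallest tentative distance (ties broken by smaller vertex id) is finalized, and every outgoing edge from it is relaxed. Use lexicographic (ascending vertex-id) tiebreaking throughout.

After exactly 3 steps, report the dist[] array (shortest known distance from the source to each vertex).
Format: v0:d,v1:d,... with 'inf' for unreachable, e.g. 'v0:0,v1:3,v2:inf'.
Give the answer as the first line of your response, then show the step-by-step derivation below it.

v0:inf,v1:inf,v2:9,v3:17,v4:7,v5:0,v6:10

step 1: dist = v0:inf,v1:inf,v2:9,v3:17,v4:7,v5:0,v6:inf
step 2: dist = v0:inf,v1:inf,v2:9,v3:17,v4:7,v5:0,v6:inf
step 3: dist = v0:inf,v1:inf,v2:9,v3:17,v4:7,v5:0,v6:10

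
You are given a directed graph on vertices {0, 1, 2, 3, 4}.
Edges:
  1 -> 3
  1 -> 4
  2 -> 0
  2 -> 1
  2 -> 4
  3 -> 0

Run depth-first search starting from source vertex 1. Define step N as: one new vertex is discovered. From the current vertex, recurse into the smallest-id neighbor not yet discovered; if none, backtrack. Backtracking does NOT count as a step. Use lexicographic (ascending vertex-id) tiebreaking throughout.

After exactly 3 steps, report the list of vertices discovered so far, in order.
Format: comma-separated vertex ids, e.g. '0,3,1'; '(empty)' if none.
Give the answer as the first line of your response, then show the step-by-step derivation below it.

1,3,0

step 1: discover 1; path=1; order=1
step 2: discover 3; path=1>3; order=1,3
step 3: discover 0; path=1>3>0; order=1,3,0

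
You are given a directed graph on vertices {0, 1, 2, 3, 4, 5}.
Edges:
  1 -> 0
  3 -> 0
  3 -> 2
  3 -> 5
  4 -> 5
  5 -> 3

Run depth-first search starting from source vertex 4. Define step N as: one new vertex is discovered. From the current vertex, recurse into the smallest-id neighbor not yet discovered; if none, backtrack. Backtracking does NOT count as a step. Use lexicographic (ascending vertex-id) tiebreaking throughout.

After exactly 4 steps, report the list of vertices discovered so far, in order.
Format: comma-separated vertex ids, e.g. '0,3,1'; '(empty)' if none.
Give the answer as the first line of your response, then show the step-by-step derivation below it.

4,5,3,0

step 1: discover 4; path=4; order=4
step 2: discover 5; path=4>5; order=4,5
step 3: discover 3; path=4>5>3; order=4,5,3
step 4: discover 0; path=4>5>3>0; order=4,5,3,0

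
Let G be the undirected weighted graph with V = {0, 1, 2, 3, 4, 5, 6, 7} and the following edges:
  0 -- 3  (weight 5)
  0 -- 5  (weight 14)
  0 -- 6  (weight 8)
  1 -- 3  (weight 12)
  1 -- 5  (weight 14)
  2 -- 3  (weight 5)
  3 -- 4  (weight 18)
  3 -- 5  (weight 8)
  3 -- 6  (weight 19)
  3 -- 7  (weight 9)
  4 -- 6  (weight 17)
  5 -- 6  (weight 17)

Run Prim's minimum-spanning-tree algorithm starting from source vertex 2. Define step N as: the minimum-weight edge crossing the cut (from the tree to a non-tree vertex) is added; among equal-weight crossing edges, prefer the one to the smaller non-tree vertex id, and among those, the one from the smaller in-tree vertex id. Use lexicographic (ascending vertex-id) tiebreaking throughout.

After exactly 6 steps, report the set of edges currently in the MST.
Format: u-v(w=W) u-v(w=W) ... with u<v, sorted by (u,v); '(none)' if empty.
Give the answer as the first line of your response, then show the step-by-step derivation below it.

0-3(w=5) 0-6(w=8) 1-3(w=12) 2-3(w=5) 3-5(w=8) 3-7(w=9)

step 1: add edge 2-3 (w=5); MST = {2-3(w=5)}
step 2: add edge 0-3 (w=5); MST = {0-3(w=5) 2-3(w=5)}
step 3: add edge 3-5 (w=8); MST = {0-3(w=5) 2-3(w=5) 3-5(w=8)}
step 4: add edge 0-6 (w=8); MST = {0-3(w=5) 0-6(w=8) 2-3(w=5) 3-5(w=8)}
step 5: add edge 3-7 (w=9); MST = {0-3(w=5) 0-6(w=8) 2-3(w=5) 3-5(w=8) 3-7(w=9)}
step 6: add edge 1-3 (w=12); MST = {0-3(w=5) 0-6(w=8) 1-3(w=12) 2-3(w=5) 3-5(w=8) 3-7(w=9)}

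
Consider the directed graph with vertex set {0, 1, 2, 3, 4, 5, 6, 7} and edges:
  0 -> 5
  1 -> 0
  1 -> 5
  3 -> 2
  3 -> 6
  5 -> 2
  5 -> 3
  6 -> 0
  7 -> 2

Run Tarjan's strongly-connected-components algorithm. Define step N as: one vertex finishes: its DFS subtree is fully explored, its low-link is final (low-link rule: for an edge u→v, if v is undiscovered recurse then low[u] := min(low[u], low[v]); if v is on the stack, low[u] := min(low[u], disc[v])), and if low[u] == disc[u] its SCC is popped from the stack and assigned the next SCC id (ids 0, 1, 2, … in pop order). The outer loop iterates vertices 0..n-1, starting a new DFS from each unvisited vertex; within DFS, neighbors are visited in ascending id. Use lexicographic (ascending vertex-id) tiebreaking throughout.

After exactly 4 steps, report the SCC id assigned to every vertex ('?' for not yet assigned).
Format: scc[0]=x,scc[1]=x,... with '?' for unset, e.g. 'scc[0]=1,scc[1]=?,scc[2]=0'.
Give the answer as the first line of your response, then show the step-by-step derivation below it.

scc[0]=?,scc[1]=?,scc[2]=0,scc[3]=?,scc[4]=?,scc[5]=?,scc[6]=?,scc[7]=?

step 1: low=(low[0]=0,low[1]=?,low[2]=2,low[3]=?,low[4]=?,low[5]=1,low[6]=?,low[7]=?); scc=(scc[0]=?,scc[1]=?,scc[2]=0,scc[3]=?,scc[4]=?,scc[5]=?,scc[6]=?,scc[7]=?)
step 2: low=(low[0]=0,low[1]=?,low[2]=2,low[3]=3,low[4]=?,low[5]=1,low[6]=0,low[7]=?); scc=(scc[0]=?,scc[1]=?,scc[2]=0,scc[3]=?,scc[4]=?,scc[5]=?,scc[6]=?,scc[7]=?)
step 3: low=(low[0]=0,low[1]=?,low[2]=2,low[3]=0,low[4]=?,low[5]=1,low[6]=0,low[7]=?); scc=(scc[0]=?,scc[1]=?,scc[2]=0,scc[3]=?,scc[4]=?,scc[5]=?,scc[6]=?,scc[7]=?)
step 4: low=(low[0]=0,low[1]=?,low[2]=2,low[3]=0,low[4]=?,low[5]=0,low[6]=0,low[7]=?); scc=(scc[0]=?,scc[1]=?,scc[2]=0,scc[3]=?,scc[4]=?,scc[5]=?,scc[6]=?,scc[7]=?)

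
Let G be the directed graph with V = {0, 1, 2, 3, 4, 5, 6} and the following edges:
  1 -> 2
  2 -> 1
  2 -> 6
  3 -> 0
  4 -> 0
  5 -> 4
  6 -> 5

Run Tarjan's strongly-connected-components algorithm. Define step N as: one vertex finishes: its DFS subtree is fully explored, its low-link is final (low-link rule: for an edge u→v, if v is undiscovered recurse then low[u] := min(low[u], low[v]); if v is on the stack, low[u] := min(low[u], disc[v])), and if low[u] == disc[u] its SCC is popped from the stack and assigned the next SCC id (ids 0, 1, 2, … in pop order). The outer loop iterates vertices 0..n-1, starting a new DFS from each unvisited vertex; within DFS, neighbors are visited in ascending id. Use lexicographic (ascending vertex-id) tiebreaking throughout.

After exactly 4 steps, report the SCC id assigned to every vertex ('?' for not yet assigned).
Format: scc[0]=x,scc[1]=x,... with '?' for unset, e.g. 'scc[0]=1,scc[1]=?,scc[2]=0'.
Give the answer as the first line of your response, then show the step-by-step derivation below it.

scc[0]=0,scc[1]=?,scc[2]=?,scc[3]=?,scc[4]=1,scc[5]=2,scc[6]=3

step 1: low=(low[0]=0,low[1]=?,low[2]=?,low[3]=?,low[4]=?,low[5]=?,low[6]=?); scc=(scc[0]=0,scc[1]=?,scc[2]=?,scc[3]=?,scc[4]=?,scc[5]=?,scc[6]=?)
step 2: low=(low[0]=0,low[1]=1,low[2]=1,low[3]=?,low[4]=5,low[5]=4,low[6]=3); scc=(scc[0]=0,scc[1]=?,scc[2]=?,scc[3]=?,scc[4]=1,scc[5]=?,scc[6]=?)
step 3: low=(low[0]=0,low[1]=1,low[2]=1,low[3]=?,low[4]=5,low[5]=4,low[6]=3); scc=(scc[0]=0,scc[1]=?,scc[2]=?,scc[3]=?,scc[4]=1,scc[5]=2,scc[6]=?)
step 4: low=(low[0]=0,low[1]=1,low[2]=1,low[3]=?,low[4]=5,low[5]=4,low[6]=3); scc=(scc[0]=0,scc[1]=?,scc[2]=?,scc[3]=?,scc[4]=1,scc[5]=2,scc[6]=3)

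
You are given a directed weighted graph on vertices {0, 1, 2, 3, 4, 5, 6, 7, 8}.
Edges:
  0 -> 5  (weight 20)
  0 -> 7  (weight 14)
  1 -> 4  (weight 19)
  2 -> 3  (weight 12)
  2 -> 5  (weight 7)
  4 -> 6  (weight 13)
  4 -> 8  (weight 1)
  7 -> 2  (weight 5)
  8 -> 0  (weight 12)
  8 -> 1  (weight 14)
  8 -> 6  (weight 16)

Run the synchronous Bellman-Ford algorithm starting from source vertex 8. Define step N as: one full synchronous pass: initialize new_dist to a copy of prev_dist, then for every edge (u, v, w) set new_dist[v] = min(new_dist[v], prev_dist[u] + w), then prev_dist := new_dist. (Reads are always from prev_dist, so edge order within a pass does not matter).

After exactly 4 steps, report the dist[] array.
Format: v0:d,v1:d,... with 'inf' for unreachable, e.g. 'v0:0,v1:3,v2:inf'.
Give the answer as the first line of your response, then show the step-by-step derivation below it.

v0:12,v1:14,v2:31,v3:43,v4:33,v5:32,v6:16,v7:26,v8:0

step 1: dist = v0:12,v1:14,v2:inf,v3:inf,v4:inf,v5:inf,v6:16,v7:inf,v8:0
step 2: dist = v0:12,v1:14,v2:inf,v3:inf,v4:33,v5:32,v6:16,v7:26,v8:0
step 3: dist = v0:12,v1:14,v2:31,v3:inf,v4:33,v5:32,v6:16,v7:26,v8:0
step 4: dist = v0:12,v1:14,v2:31,v3:43,v4:33,v5:32,v6:16,v7:26,v8:0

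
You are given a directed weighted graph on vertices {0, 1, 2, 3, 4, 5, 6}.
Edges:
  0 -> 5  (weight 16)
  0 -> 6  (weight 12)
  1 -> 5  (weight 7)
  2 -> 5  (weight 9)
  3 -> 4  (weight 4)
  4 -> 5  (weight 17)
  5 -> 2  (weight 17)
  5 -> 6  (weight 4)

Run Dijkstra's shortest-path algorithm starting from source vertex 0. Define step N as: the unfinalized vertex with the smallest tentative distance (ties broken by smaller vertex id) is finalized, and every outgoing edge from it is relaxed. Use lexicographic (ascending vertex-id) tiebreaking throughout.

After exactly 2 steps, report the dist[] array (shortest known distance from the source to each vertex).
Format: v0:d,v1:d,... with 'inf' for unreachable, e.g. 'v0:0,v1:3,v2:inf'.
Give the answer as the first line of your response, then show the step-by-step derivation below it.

v0:0,v1:inf,v2:inf,v3:inf,v4:inf,v5:16,v6:12

step 1: dist = v0:0,v1:inf,v2:inf,v3:inf,v4:inf,v5:16,v6:12
step 2: dist = v0:0,v1:inf,v2:inf,v3:inf,v4:inf,v5:16,v6:12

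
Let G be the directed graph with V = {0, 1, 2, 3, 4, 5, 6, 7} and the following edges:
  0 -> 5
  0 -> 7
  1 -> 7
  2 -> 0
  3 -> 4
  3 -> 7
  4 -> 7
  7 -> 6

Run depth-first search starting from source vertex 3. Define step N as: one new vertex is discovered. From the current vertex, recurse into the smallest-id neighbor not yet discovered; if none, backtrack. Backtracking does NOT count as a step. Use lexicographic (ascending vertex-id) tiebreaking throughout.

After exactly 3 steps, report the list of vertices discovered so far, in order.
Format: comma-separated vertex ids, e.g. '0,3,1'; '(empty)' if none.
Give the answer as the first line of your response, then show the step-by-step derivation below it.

3,4,7

step 1: discover 3; path=3; order=3
step 2: discover 4; path=3>4; order=3,4
step 3: discover 7; path=3>4>7; order=3,4,7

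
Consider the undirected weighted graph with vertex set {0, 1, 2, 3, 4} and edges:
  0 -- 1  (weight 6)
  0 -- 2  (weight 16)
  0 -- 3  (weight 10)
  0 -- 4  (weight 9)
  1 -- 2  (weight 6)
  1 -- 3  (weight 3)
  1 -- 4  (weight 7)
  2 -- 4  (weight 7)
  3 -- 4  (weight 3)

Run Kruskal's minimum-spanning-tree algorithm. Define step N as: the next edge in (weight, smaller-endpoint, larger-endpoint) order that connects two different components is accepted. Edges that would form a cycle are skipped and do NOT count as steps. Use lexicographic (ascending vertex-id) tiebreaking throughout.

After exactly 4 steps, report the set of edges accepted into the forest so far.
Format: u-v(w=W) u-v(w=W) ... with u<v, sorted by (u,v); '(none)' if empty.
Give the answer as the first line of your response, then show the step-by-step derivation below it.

0-1(w=6) 1-2(w=6) 1-3(w=3) 3-4(w=3)

step 1: add edge 1-3 (w=3); MST = {1-3(w=3)}
step 2: add edge 3-4 (w=3); MST = {1-3(w=3) 3-4(w=3)}
step 3: add edge 0-1 (w=6); MST = {0-1(w=6) 1-3(w=3) 3-4(w=3)}
step 4: add edge 1-2 (w=6); MST = {0-1(w=6) 1-2(w=6) 1-3(w=3) 3-4(w=3)}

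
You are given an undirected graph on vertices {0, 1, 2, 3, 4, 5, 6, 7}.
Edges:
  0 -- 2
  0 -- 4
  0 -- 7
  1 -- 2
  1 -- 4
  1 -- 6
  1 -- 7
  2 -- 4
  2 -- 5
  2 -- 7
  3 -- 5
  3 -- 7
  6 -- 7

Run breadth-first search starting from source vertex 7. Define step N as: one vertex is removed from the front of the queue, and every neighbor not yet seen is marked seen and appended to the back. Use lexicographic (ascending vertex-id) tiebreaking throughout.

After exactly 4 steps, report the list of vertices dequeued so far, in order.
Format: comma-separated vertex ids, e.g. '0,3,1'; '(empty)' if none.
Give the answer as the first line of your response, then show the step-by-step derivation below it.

7,0,1,2

step 1: dequeue 7; queue=[0,1,2,3,6]; order=7
step 2: dequeue 0; queue=[1,2,3,6,4]; order=7,0
step 3: dequeue 1; queue=[2,3,6,4]; order=7,0,1
step 4: dequeue 2; queue=[3,6,4,5]; order=7,0,1,2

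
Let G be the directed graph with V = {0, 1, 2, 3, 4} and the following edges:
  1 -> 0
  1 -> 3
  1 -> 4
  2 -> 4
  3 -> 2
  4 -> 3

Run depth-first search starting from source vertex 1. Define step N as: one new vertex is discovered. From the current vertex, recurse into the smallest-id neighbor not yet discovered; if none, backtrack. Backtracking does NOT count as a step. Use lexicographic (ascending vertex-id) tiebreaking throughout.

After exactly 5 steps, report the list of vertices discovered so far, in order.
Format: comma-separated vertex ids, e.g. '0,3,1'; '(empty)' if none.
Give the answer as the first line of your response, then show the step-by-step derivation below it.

1,0,3,2,4

step 1: discover 1; path=1; order=1
step 2: discover 0; path=1>0; order=1,0
step 3: discover 3; path=1>3; order=1,0,3
step 4: discover 2; path=1>3>2; order=1,0,3,2
step 5: discover 4; path=1>3>2>4; order=1,0,3,2,4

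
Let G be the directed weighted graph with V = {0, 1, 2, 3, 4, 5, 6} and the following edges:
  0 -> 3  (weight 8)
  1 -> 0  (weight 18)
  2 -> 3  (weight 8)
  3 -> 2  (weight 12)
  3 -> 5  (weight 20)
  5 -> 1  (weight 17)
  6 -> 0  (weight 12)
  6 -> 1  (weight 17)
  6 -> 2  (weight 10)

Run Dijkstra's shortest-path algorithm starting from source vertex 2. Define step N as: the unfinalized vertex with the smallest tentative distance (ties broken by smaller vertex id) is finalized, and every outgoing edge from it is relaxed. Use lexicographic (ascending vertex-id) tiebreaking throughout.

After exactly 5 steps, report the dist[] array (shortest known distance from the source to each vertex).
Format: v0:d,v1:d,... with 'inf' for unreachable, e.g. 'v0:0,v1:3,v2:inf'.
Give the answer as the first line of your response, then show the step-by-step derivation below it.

v0:63,v1:45,v2:0,v3:8,v4:inf,v5:28,v6:inf

step 1: dist = v0:inf,v1:inf,v2:0,v3:8,v4:inf,v5:inf,v6:inf
step 2: dist = v0:inf,v1:inf,v2:0,v3:8,v4:inf,v5:28,v6:inf
step 3: dist = v0:inf,v1:45,v2:0,v3:8,v4:inf,v5:28,v6:inf
step 4: dist = v0:63,v1:45,v2:0,v3:8,v4:inf,v5:28,v6:inf
step 5: dist = v0:63,v1:45,v2:0,v3:8,v4:inf,v5:28,v6:inf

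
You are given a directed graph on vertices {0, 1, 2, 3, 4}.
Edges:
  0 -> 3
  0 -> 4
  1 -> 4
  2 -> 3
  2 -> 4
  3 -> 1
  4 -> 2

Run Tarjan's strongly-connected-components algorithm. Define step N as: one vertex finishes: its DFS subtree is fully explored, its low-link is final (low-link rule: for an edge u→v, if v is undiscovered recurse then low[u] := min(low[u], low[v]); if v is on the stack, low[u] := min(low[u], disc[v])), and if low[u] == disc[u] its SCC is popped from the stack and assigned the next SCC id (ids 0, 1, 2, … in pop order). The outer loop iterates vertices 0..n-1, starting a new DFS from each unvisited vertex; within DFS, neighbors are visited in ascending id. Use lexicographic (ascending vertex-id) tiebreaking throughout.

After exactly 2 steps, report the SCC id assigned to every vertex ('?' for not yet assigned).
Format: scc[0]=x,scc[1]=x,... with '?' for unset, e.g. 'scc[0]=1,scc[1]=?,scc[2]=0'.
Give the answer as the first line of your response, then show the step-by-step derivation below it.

scc[0]=?,scc[1]=?,scc[2]=?,scc[3]=?,scc[4]=?

step 1: low=(low[0]=0,low[1]=2,low[2]=1,low[3]=1,low[4]=3); scc=(scc[0]=?,scc[1]=?,scc[2]=?,scc[3]=?,scc[4]=?)
step 2: low=(low[0]=0,low[1]=2,low[2]=1,low[3]=1,low[4]=1); scc=(scc[0]=?,scc[1]=?,scc[2]=?,scc[3]=?,scc[4]=?)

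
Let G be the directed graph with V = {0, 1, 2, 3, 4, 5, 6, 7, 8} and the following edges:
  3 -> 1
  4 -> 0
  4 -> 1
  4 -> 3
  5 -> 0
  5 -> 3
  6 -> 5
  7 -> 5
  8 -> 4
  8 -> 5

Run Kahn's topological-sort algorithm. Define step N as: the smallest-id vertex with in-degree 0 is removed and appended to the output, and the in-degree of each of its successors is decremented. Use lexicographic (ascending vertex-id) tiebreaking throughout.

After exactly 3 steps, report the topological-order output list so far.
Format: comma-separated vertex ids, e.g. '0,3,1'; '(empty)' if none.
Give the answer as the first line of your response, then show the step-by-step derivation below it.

2,6,7

step 1: output 2; order=[2]; indeg=(2,2,0,2,1,3,0,0,0)
step 2: output 6; order=[2,6]; indeg=(2,2,0,2,1,2,0,0,0)
step 3: output 7; order=[2,6,7]; indeg=(2,2,0,2,1,1,0,0,0)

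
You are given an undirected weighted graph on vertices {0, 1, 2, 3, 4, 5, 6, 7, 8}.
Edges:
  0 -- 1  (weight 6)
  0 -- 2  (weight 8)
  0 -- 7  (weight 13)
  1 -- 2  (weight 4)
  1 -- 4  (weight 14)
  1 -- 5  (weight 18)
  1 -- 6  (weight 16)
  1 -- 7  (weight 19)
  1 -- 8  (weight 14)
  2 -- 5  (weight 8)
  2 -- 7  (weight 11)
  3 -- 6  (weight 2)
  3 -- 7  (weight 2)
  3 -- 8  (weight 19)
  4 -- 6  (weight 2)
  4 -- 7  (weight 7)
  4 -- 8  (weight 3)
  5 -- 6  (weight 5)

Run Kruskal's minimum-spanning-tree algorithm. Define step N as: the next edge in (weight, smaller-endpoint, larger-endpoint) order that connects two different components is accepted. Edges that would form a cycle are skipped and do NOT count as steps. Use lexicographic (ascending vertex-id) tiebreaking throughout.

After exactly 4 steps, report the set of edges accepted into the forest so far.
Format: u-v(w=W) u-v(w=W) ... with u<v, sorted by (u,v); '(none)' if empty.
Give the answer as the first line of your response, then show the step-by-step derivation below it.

3-6(w=2) 3-7(w=2) 4-6(w=2) 4-8(w=3)

step 1: add edge 3-6 (w=2); MST = {3-6(w=2)}
step 2: add edge 3-7 (w=2); MST = {3-6(w=2) 3-7(w=2)}
step 3: add edge 4-6 (w=2); MST = {3-6(w=2) 3-7(w=2) 4-6(w=2)}
step 4: add edge 4-8 (w=3); MST = {3-6(w=2) 3-7(w=2) 4-6(w=2) 4-8(w=3)}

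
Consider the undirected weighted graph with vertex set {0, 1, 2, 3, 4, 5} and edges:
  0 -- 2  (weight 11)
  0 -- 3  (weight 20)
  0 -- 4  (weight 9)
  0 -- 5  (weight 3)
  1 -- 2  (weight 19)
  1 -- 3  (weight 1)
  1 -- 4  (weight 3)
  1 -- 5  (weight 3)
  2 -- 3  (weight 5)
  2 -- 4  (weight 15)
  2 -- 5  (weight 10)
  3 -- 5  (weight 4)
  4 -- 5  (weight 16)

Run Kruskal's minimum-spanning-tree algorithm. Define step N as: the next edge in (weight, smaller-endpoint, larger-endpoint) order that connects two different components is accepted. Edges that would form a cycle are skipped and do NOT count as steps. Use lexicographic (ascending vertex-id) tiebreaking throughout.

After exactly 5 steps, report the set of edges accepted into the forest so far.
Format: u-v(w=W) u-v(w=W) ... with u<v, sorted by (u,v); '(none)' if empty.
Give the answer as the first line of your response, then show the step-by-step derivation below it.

0-5(w=3) 1-3(w=1) 1-4(w=3) 1-5(w=3) 2-3(w=5)

step 1: add edge 1-3 (w=1); MST = {1-3(w=1)}
step 2: add edge 0-5 (w=3); MST = {0-5(w=3) 1-3(w=1)}
step 3: add edge 1-4 (w=3); MST = {0-5(w=3) 1-3(w=1) 1-4(w=3)}
step 4: add edge 1-5 (w=3); MST = {0-5(w=3) 1-3(w=1) 1-4(w=3) 1-5(w=3)}
step 5: add edge 2-3 (w=5); MST = {0-5(w=3) 1-3(w=1) 1-4(w=3) 1-5(w=3) 2-3(w=5)}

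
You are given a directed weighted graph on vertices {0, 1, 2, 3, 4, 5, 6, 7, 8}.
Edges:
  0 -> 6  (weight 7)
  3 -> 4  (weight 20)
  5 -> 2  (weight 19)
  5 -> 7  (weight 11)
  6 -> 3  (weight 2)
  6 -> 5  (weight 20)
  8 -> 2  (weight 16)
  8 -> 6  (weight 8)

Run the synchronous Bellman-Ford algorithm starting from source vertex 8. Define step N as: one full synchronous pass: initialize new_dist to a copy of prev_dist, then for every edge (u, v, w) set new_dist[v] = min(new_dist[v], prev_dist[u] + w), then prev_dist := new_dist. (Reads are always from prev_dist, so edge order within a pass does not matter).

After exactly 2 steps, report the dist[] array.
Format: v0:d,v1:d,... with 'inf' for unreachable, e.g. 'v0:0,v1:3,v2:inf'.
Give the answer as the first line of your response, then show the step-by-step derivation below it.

v0:inf,v1:inf,v2:16,v3:10,v4:inf,v5:28,v6:8,v7:inf,v8:0

step 1: dist = v0:inf,v1:inf,v2:16,v3:inf,v4:inf,v5:inf,v6:8,v7:inf,v8:0
step 2: dist = v0:inf,v1:inf,v2:16,v3:10,v4:inf,v5:28,v6:8,v7:inf,v8:0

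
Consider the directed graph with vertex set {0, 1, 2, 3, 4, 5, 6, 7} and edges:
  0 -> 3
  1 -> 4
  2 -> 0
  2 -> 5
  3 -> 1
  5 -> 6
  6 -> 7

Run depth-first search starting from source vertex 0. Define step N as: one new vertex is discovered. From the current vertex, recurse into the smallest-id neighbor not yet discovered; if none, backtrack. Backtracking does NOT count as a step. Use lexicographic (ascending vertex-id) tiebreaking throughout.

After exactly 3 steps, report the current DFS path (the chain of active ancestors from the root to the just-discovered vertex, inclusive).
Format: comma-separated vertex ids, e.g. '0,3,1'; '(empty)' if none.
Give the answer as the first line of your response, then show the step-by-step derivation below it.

0,3,1

step 1: discover 0; path=0; order=0
step 2: discover 3; path=0>3; order=0,3
step 3: discover 1; path=0>3>1; order=0,3,1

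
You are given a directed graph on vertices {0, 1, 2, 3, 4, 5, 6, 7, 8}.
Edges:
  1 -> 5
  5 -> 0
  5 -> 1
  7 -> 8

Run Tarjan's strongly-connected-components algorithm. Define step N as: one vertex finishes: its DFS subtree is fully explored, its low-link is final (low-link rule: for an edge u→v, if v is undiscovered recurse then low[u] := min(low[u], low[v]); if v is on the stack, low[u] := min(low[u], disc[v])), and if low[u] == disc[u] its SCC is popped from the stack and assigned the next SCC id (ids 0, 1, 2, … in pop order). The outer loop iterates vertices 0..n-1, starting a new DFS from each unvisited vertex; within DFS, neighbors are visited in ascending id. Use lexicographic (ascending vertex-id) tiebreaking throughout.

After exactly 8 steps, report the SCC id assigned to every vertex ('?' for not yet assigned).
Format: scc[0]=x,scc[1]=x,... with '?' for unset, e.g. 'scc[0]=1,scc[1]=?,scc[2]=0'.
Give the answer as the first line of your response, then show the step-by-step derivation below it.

scc[0]=0,scc[1]=1,scc[2]=2,scc[3]=3,scc[4]=4,scc[5]=1,scc[6]=5,scc[7]=?,scc[8]=6

step 1: low=(low[0]=0,low[1]=?,low[2]=?,low[3]=?,low[4]=?,low[5]=?,low[6]=?,low[7]=?,low[8]=?); scc=(scc[0]=0,scc[1]=?,scc[2]=?,scc[3]=?,scc[4]=?,scc[5]=?,scc[6]=?,scc[7]=?,scc[8]=?)
step 2: low=(low[0]=0,low[1]=1,low[2]=?,low[3]=?,low[4]=?,low[5]=1,low[6]=?,low[7]=?,low[8]=?); scc=(scc[0]=0,scc[1]=?,scc[2]=?,scc[3]=?,scc[4]=?,scc[5]=?,scc[6]=?,scc[7]=?,scc[8]=?)
step 3: low=(low[0]=0,low[1]=1,low[2]=?,low[3]=?,low[4]=?,low[5]=1,low[6]=?,low[7]=?,low[8]=?); scc=(scc[0]=0,scc[1]=1,scc[2]=?,scc[3]=?,scc[4]=?,scc[5]=1,scc[6]=?,scc[7]=?,scc[8]=?)
step 4: low=(low[0]=0,low[1]=1,low[2]=3,low[3]=?,low[4]=?,low[5]=1,low[6]=?,low[7]=?,low[8]=?); scc=(scc[0]=0,scc[1]=1,scc[2]=2,scc[3]=?,scc[4]=?,scc[5]=1,scc[6]=?,scc[7]=?,scc[8]=?)
step 5: low=(low[0]=0,low[1]=1,low[2]=3,low[3]=4,low[4]=?,low[5]=1,low[6]=?,low[7]=?,low[8]=?); scc=(scc[0]=0,scc[1]=1,scc[2]=2,scc[3]=3,scc[4]=?,scc[5]=1,scc[6]=?,scc[7]=?,scc[8]=?)
step 6: low=(low[0]=0,low[1]=1,low[2]=3,low[3]=4,low[4]=5,low[5]=1,low[6]=?,low[7]=?,low[8]=?); scc=(scc[0]=0,scc[1]=1,scc[2]=2,scc[3]=3,scc[4]=4,scc[5]=1,scc[6]=?,scc[7]=?,scc[8]=?)
step 7: low=(low[0]=0,low[1]=1,low[2]=3,low[3]=4,low[4]=5,low[5]=1,low[6]=6,low[7]=?,low[8]=?); scc=(scc[0]=0,scc[1]=1,scc[2]=2,scc[3]=3,scc[4]=4,scc[5]=1,scc[6]=5,scc[7]=?,scc[8]=?)
step 8: low=(low[0]=0,low[1]=1,low[2]=3,low[3]=4,low[4]=5,low[5]=1,low[6]=6,low[7]=7,low[8]=8); scc=(scc[0]=0,scc[1]=1,scc[2]=2,scc[3]=3,scc[4]=4,scc[5]=1,scc[6]=5,scc[7]=?,scc[8]=6)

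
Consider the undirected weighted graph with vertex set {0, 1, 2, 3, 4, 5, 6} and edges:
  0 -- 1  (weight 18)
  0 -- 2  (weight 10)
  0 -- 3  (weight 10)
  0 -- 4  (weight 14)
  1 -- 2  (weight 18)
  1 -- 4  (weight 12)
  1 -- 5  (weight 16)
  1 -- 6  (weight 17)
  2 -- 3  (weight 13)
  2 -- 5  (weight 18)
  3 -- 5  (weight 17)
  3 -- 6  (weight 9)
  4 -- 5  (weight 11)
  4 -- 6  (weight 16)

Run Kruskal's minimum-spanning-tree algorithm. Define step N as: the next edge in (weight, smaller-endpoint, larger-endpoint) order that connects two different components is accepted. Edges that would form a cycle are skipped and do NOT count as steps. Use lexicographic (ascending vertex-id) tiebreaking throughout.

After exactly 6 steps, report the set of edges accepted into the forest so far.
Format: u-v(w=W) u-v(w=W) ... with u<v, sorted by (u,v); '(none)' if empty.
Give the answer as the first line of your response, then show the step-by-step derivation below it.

0-2(w=10) 0-3(w=10) 0-4(w=14) 1-4(w=12) 3-6(w=9) 4-5(w=11)

step 1: add edge 3-6 (w=9); MST = {3-6(w=9)}
step 2: add edge 0-2 (w=10); MST = {0-2(w=10) 3-6(w=9)}
step 3: add edge 0-3 (w=10); MST = {0-2(w=10) 0-3(w=10) 3-6(w=9)}
step 4: add edge 4-5 (w=11); MST = {0-2(w=10) 0-3(w=10) 3-6(w=9) 4-5(w=11)}
step 5: add edge 1-4 (w=12); MST = {0-2(w=10) 0-3(w=10) 1-4(w=12) 3-6(w=9) 4-5(w=11)}
step 6: add edge 0-4 (w=14); MST = {0-2(w=10) 0-3(w=10) 0-4(w=14) 1-4(w=12) 3-6(w=9) 4-5(w=11)}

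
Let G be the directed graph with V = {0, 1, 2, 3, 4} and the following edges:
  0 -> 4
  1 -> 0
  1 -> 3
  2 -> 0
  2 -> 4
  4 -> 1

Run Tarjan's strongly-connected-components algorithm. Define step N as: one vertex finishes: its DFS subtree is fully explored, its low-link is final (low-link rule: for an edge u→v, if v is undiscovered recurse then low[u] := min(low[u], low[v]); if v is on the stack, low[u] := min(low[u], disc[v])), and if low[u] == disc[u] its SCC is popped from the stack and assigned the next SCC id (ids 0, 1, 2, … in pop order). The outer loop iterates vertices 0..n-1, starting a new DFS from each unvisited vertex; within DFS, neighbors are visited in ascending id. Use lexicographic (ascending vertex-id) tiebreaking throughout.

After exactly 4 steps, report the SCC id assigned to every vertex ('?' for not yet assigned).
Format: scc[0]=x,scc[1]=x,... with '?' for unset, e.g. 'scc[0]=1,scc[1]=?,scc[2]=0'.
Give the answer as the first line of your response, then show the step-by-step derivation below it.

scc[0]=1,scc[1]=1,scc[2]=?,scc[3]=0,scc[4]=1

step 1: low=(low[0]=0,low[1]=0,low[2]=?,low[3]=3,low[4]=1); scc=(scc[0]=?,scc[1]=?,scc[2]=?,scc[3]=0,scc[4]=?)
step 2: low=(low[0]=0,low[1]=0,low[2]=?,low[3]=3,low[4]=1); scc=(scc[0]=?,scc[1]=?,scc[2]=?,scc[3]=0,scc[4]=?)
step 3: low=(low[0]=0,low[1]=0,low[2]=?,low[3]=3,low[4]=0); scc=(scc[0]=?,scc[1]=?,scc[2]=?,scc[3]=0,scc[4]=?)
step 4: low=(low[0]=0,low[1]=0,low[2]=?,low[3]=3,low[4]=0); scc=(scc[0]=1,scc[1]=1,scc[2]=?,scc[3]=0,scc[4]=1)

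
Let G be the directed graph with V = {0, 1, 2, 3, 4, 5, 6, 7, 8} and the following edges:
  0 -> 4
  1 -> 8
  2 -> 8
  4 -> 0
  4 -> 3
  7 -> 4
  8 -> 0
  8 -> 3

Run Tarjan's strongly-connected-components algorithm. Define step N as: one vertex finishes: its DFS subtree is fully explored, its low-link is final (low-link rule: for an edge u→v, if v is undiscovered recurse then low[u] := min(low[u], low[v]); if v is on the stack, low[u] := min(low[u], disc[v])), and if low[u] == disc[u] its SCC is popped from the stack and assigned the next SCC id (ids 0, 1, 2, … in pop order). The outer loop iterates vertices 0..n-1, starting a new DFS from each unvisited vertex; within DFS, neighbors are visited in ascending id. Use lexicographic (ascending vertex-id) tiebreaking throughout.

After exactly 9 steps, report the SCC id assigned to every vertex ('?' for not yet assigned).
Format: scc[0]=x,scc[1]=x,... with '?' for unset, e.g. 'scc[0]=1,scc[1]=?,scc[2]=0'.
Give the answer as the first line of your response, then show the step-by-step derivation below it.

scc[0]=1,scc[1]=3,scc[2]=4,scc[3]=0,scc[4]=1,scc[5]=5,scc[6]=6,scc[7]=7,scc[8]=2

step 1: low=(low[0]=0,low[1]=?,low[2]=?,low[3]=2,low[4]=0,low[5]=?,low[6]=?,low[7]=?,low[8]=?); scc=(scc[0]=?,scc[1]=?,scc[2]=?,scc[3]=0,scc[4]=?,scc[5]=?,scc[6]=?,scc[7]=?,scc[8]=?)
step 2: low=(low[0]=0,low[1]=?,low[2]=?,low[3]=2,low[4]=0,low[5]=?,low[6]=?,low[7]=?,low[8]=?); scc=(scc[0]=?,scc[1]=?,scc[2]=?,scc[3]=0,scc[4]=?,scc[5]=?,scc[6]=?,scc[7]=?,scc[8]=?)
step 3: low=(low[0]=0,low[1]=?,low[2]=?,low[3]=2,low[4]=0,low[5]=?,low[6]=?,low[7]=?,low[8]=?); scc=(scc[0]=1,scc[1]=?,scc[2]=?,scc[3]=0,scc[4]=1,scc[5]=?,scc[6]=?,scc[7]=?,scc[8]=?)
step 4: low=(low[0]=0,low[1]=3,low[2]=?,low[3]=2,low[4]=0,low[5]=?,low[6]=?,low[7]=?,low[8]=4); scc=(scc[0]=1,scc[1]=?,scc[2]=?,scc[3]=0,scc[4]=1,scc[5]=?,scc[6]=?,scc[7]=?,scc[8]=2)
step 5: low=(low[0]=0,low[1]=3,low[2]=?,low[3]=2,low[4]=0,low[5]=?,low[6]=?,low[7]=?,low[8]=4); scc=(scc[0]=1,scc[1]=3,scc[2]=?,scc[3]=0,scc[4]=1,scc[5]=?,scc[6]=?,scc[7]=?,scc[8]=2)
step 6: low=(low[0]=0,low[1]=3,low[2]=5,low[3]=2,low[4]=0,low[5]=?,low[6]=?,low[7]=?,low[8]=4); scc=(scc[0]=1,scc[1]=3,scc[2]=4,scc[3]=0,scc[4]=1,scc[5]=?,scc[6]=?,scc[7]=?,scc[8]=2)
step 7: low=(low[0]=0,low[1]=3,low[2]=5,low[3]=2,low[4]=0,low[5]=6,low[6]=?,low[7]=?,low[8]=4); scc=(scc[0]=1,scc[1]=3,scc[2]=4,scc[3]=0,scc[4]=1,scc[5]=5,scc[6]=?,scc[7]=?,scc[8]=2)
step 8: low=(low[0]=0,low[1]=3,low[2]=5,low[3]=2,low[4]=0,low[5]=6,low[6]=7,low[7]=?,low[8]=4); scc=(scc[0]=1,scc[1]=3,scc[2]=4,scc[3]=0,scc[4]=1,scc[5]=5,scc[6]=6,scc[7]=?,scc[8]=2)
step 9: low=(low[0]=0,low[1]=3,low[2]=5,low[3]=2,low[4]=0,low[5]=6,low[6]=7,low[7]=8,low[8]=4); scc=(scc[0]=1,scc[1]=3,scc[2]=4,scc[3]=0,scc[4]=1,scc[5]=5,scc[6]=6,scc[7]=7,scc[8]=2)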